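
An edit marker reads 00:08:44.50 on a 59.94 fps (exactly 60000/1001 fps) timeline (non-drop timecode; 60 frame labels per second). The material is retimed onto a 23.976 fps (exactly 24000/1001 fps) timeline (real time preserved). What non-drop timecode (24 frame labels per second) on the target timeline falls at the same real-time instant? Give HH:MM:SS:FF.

00:08:44:20

Source frame index: (0×3600 + 8×60 + 44) × 60 + 50 = 31490.
Real time: 31490 / (60000/1001) = 3152149/6000 s.
Target frame: (3152149/6000) × (24000/1001) = 12596.
At 24 labels/s: frame 12596 → 00:08:44:20.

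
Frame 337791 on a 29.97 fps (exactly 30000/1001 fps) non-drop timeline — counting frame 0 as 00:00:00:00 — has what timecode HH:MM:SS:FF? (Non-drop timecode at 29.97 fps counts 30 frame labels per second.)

03:07:39:21

337791 ÷ 30 = 11259 full seconds, remainder 21 frames.
11259 s = 3 h 7 min 39 s.
Timecode: 03:07:39:21.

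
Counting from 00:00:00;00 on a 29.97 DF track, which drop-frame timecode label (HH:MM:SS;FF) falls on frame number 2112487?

Ten DF minutes hold 17982 frames, so frame 2112487 lies in block 117 (frames 2103894–2121875) with 8593 frames into that block.
The block's first minute is 1800 frames and the rest 1798 each; 8593 frames reaches minute 4, so 117 × 18 + 4 × 2 = 2114 labels have been skipped so far.
Adding those back, label number 2112487 + 2114 = 2114601 at 30 labels/s is 70486 s + 21 f = 19 h 34 min 46 s frame 21, i.e. 19:34:46;21.

19:34:46;21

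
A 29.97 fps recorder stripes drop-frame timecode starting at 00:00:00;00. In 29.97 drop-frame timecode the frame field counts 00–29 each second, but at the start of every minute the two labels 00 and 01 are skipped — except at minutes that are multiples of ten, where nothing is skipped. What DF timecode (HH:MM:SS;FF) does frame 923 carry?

00:00:30;23

Each 10-minute DF block holds 10 × 60 × 30 − 9 × 2 = 17982 frames. 923 ÷ 17982 → 0 full blocks, remainder 923.
Within the partial block the first minute is 1800 frames and each further minute 1798, so 0 further minute boundaries passed. Total skipped labels = 18 × 0 + 2 × 0 = 0.
Non-drop label index = 923 + 0 = 923; at 30 labels/s that is 00:00:30:23, i.e. DF 00:00:30;23.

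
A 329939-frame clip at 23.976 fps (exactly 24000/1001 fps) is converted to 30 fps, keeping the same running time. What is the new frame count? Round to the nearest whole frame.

Frames at target rate = 329939 × (30) / (24000/1001) = 330268939/800 ≈ 412836.174.
Nearest whole frame: 412836.

412836 frames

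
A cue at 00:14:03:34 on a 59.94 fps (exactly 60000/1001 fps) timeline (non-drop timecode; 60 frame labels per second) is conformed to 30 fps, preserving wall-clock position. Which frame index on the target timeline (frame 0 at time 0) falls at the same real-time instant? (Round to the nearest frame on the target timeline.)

Source frame index: (0×3600 + 14×60 + 3) × 60 + 34 = 50614.
Real time: 50614 / (60000/1001) = 25332307/30000 s.
Target frame: (25332307/30000) × (30) = 25332307/1000 ≈ 25332.307 → 25332.

frame 25332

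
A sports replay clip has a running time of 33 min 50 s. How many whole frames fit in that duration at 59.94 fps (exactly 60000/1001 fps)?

121678 frames

33 min 50 s = 2030 s.
Frames = 2030 × 60000/1001 = 17400000/143 ≈ 121678.3217.
Complete frames: 121678.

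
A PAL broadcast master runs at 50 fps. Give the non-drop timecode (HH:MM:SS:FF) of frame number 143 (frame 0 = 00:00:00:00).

143 ÷ 50 = 2 full seconds, remainder 43 frames.
2 s = 0 h 0 min 2 s.
Timecode: 00:00:02:43.

00:00:02:43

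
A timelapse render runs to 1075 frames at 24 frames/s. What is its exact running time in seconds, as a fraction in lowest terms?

1075/24 seconds

Running time = 1075 ÷ (24) = 1075 × 1/24 = 1075/24 s.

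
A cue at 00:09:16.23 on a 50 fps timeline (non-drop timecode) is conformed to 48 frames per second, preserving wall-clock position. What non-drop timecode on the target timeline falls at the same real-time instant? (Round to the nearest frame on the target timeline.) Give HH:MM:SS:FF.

Source frame index: (0×3600 + 9×60 + 16) × 50 + 23 = 27823.
Real time: 27823 / (50) = 27823/50 s.
Target frame: (27823/50) × (48) = 667752/25 ≈ 26710.080 → 26710.
At 48 labels/s: frame 26710 → 00:09:16:22.

00:09:16:22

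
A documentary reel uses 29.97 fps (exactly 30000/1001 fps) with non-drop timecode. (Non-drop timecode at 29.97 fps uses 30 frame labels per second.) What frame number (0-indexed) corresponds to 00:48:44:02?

87722

Total seconds to the label: (0 × 3600 + 48 × 60 + 44) = 2924.
Frame index = 2924 × 30 + 2 = 87722.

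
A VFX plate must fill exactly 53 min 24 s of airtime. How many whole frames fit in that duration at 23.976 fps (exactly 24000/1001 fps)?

76819 frames

53 min 24 s = 3204 s.
Frames = 3204 × 24000/1001 = 76896000/1001 ≈ 76819.1808.
Complete frames: 76819.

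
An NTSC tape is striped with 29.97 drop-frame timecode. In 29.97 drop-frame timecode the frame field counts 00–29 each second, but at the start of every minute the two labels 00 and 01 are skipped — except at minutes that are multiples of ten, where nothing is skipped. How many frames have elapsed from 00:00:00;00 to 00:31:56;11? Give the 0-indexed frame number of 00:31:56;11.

57435

As if non-drop at 30 labels/s: (0 × 3600 + 31 × 60 + 56) × 30 + 11 = 57491.
Minute boundaries passed: 31; those not divisible by 10: 31 − 3 = 28; dropped labels = 2 × 28 = 56.
Actual frame index = 57491 − 56 = 57435.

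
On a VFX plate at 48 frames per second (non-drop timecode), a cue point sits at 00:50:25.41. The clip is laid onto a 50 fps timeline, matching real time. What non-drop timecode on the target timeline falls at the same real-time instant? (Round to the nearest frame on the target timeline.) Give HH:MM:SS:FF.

Source frame index: (0×3600 + 50×60 + 25) × 48 + 41 = 145241.
Real time: 145241 / (48) = 145241/48 s.
Target frame: (145241/48) × (50) = 3631025/24 ≈ 151292.708 → 151293.
At 50 labels/s: frame 151293 → 00:50:25:43.

00:50:25:43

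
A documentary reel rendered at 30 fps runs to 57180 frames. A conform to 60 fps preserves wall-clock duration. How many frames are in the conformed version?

Target frames = source frames × (target rate / source rate) = 57180 × (60)/(30) = 57180 × 2 = 114360.

114360 frames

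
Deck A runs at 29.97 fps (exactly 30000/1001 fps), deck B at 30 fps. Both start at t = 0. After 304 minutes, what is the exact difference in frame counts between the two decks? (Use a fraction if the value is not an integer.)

304 min = 18240 s.
A emits 30000/1001 × 18240 = 547200000/1001 frames; B emits 30 × 18240 = 547200.
Difference = 547200/1001 frames (≈ 546.6533); B is ahead of A.

547200/1001 frames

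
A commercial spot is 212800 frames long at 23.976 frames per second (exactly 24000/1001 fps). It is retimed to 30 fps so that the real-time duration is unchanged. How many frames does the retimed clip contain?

Target frames = source frames × (target rate / source rate) = 212800 × (30)/(24000/1001) = 212800 × 1001/800 = 266266.

266266 frames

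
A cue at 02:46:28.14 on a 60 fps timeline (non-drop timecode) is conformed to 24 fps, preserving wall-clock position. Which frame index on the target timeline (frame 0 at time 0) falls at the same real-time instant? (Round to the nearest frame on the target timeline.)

frame 239718

Source frame index: (2×3600 + 46×60 + 28) × 60 + 14 = 599294.
Real time: 599294 / (60) = 299647/30 s.
Target frame: (299647/30) × (24) = 1198588/5 ≈ 239717.600 → 239718.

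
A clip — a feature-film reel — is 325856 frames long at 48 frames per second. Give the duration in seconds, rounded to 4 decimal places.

Running time = 325856 × 1/48 = 20366/3 s ≈ 6788.6667 s.

6788.6667 seconds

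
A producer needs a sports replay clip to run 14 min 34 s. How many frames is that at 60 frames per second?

14 min 34 s = 874 s.
Frames = 874 × 60 = 52440.

52440 frames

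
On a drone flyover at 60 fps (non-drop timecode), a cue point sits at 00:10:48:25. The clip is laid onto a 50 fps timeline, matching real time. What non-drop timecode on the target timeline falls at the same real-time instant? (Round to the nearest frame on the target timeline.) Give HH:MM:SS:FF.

Source frame index: (0×3600 + 10×60 + 48) × 60 + 25 = 38905.
Real time: 38905 / (60) = 7781/12 s.
Target frame: (7781/12) × (50) = 194525/6 ≈ 32420.833 → 32421.
At 50 labels/s: frame 32421 → 00:10:48:21.

00:10:48:21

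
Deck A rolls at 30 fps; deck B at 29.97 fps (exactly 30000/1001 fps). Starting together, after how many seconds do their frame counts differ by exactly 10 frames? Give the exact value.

1001/3 seconds

The gap grows by |30000/1001 − 30| = 30/1001 frames per second.
Time for a 10-frame gap: 10 ÷ (30/1001) = 1001/3 s.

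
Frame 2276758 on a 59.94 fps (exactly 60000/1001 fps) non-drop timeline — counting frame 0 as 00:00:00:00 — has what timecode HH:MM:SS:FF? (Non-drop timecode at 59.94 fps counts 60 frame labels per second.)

2276758 ÷ 60 = 37945 full seconds, remainder 58 frames.
37945 s = 10 h 32 min 25 s.
Timecode: 10:32:25:58.

10:32:25:58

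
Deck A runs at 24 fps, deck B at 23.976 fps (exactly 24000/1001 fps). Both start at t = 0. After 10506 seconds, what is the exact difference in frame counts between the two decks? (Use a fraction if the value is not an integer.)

A emits 24 × 10506 = 252144 frames; B emits 24000/1001 × 10506 = 252144000/1001.
Difference = 252144/1001 frames (≈ 251.8921); B is behind A.

252144/1001 frames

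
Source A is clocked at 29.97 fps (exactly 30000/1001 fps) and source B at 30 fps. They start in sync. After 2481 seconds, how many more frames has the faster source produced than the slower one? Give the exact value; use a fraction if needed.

74430/1001 frames

A emits 30000/1001 × 2481 = 74430000/1001 frames; B emits 30 × 2481 = 74430.
Difference = 74430/1001 frames (≈ 74.3556); B is ahead of A.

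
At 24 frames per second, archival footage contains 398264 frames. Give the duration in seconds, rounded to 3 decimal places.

16594.333 seconds

Running time = 398264 × 1/24 = 49783/3 s ≈ 16594.333 s.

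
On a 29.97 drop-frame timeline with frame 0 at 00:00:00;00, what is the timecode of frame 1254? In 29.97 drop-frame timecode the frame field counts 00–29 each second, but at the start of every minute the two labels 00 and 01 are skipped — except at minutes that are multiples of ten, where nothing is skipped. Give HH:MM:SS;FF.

00:00:41;24

Ten DF minutes hold 17982 frames, so frame 1254 lies in block 0 (frames 0–17981) with 1254 frames into that block.
The block's first minute is 1800 frames and the rest 1798 each; 1254 frames reaches minute 0, so 0 × 18 + 0 × 2 = 0 labels have been skipped so far.
Adding those back, label number 1254 + 0 = 1254 at 30 labels/s is 41 s + 24 f = 0 h 0 min 41 s frame 24, i.e. 00:00:41;24.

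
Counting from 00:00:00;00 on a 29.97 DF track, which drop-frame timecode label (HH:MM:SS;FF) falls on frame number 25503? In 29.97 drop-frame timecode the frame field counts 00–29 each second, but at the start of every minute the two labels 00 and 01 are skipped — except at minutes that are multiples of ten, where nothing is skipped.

00:14:10;29

Each 10-minute DF block holds 10 × 60 × 30 − 9 × 2 = 17982 frames. 25503 ÷ 17982 → 1 full block, remainder 7521.
Within the partial block the first minute is 1800 frames and each further minute 1798, so 4 further minute boundaries passed. Total skipped labels = 18 × 1 + 2 × 4 = 26.
Non-drop label index = 25503 + 26 = 25529; at 30 labels/s that is 00:14:10:29, i.e. DF 00:14:10;29.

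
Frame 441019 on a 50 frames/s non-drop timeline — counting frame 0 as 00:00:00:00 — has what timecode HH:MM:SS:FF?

02:27:00:19

441019 ÷ 50 = 8820 full seconds, remainder 19 frames.
8820 s = 2 h 27 min 0 s.
Timecode: 02:27:00:19.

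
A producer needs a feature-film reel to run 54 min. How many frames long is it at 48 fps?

155520 frames

54 min = 3240 s.
Frames = 3240 × 48 = 155520.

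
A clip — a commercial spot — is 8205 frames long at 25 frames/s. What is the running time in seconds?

Running time = 8205 / (25) = 328.2 s.

328.2 seconds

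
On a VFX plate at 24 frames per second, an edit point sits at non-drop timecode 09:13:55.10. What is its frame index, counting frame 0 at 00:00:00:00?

Total seconds to the label: (9 × 3600 + 13 × 60 + 55) = 33235.
Frame index = 33235 × 24 + 10 = 797650.

797650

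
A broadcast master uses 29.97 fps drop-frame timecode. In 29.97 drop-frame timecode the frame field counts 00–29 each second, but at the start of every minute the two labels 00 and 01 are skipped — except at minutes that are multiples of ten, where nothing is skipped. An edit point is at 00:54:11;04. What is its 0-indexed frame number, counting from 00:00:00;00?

As if non-drop at 30 labels/s: (0 × 3600 + 54 × 60 + 11) × 30 + 4 = 97534.
Minute boundaries passed: 54; those not divisible by 10: 54 − 5 = 49; dropped labels = 2 × 49 = 98.
Actual frame index = 97534 − 98 = 97436.

97436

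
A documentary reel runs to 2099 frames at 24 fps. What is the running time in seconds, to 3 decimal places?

87.458 seconds

Running time = 2099 × 1/24 = 2099/24 s ≈ 87.458 s.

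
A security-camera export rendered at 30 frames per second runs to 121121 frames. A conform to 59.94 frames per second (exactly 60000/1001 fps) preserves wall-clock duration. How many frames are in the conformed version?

242000 frames

Target frames = source frames × (target rate / source rate) = 121121 × (60000/1001)/(30) = 121121 × 2000/1001 = 242000.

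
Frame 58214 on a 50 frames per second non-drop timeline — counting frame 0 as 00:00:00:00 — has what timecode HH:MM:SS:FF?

58214 ÷ 50 = 1164 full seconds, remainder 14 frames.
1164 s = 0 h 19 min 24 s.
Timecode: 00:19:24:14.

00:19:24:14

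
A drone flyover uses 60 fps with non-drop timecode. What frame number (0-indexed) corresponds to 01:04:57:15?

Total seconds to the label: (1 × 3600 + 4 × 60 + 57) = 3897.
Frame index = 3897 × 60 + 15 = 233835.

frame 233835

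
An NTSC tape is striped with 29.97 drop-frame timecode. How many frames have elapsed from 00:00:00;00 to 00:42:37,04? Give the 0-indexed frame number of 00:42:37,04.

Complete 10-minute blocks: 4, each 17982 frames → 71928.
Remaining 2 whole minutes in the current block: 1800 + 1 × 1798 = 3598 frames.
Within the current minute: 37 × 30 + 4 − 2 = 1112 (labels ;00/;01 skipped at this minute). Total = 71928 + 3598 + 1112 = 76638.

76638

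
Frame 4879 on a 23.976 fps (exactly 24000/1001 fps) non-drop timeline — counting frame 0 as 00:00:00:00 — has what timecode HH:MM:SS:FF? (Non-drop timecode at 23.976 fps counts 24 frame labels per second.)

00:03:23:07

4879 ÷ 24 = 203 full seconds, remainder 7 frames.
203 s = 0 h 3 min 23 s.
Timecode: 00:03:23:07.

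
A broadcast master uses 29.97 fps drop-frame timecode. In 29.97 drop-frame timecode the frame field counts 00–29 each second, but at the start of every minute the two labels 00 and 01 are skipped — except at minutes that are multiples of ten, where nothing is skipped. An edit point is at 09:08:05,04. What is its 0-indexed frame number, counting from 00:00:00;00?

985566

Complete 10-minute blocks: 54, each 17982 frames → 971028.
Remaining 8 whole minutes in the current block: 1800 + 7 × 1798 = 14386 frames.
Within the current minute: 5 × 30 + 4 − 2 = 152 (labels ;00/;01 skipped at this minute). Total = 971028 + 14386 + 152 = 985566.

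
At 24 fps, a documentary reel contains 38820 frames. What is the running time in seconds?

1617.5 seconds

Running time = 38820 / (24) = 1617.5 s.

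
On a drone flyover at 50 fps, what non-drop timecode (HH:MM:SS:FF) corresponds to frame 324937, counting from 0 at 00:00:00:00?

01:48:18:37

324937 ÷ 50 = 6498 full seconds, remainder 37 frames.
6498 s = 1 h 48 min 18 s.
Timecode: 01:48:18:37.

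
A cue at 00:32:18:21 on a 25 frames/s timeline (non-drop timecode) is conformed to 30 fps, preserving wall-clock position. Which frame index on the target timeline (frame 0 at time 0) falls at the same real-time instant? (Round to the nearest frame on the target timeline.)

Source frame index: (0×3600 + 32×60 + 18) × 25 + 21 = 48471.
Real time: 48471 / (25) = 48471/25 s.
Target frame: (48471/25) × (30) = 290826/5 ≈ 58165.200 → 58165.

frame 58165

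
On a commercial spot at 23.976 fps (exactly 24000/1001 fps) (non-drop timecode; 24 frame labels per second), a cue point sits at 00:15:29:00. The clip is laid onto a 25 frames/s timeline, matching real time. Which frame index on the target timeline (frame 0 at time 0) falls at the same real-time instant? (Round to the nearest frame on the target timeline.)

frame 23248

Source frame index: (0×3600 + 15×60 + 29) × 24 + 0 = 22296.
Real time: 22296 / (24000/1001) = 929929/1000 s.
Target frame: (929929/1000) × (25) = 929929/40 ≈ 23248.225 → 23248.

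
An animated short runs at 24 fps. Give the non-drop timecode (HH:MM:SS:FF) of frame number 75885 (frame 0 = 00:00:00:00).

00:52:41:21

75885 ÷ 24 = 3161 full seconds, remainder 21 frames.
3161 s = 0 h 52 min 41 s.
Timecode: 00:52:41:21.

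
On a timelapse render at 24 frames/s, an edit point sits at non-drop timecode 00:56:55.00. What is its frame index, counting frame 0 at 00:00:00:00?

Total seconds to the label: (0 × 3600 + 56 × 60 + 55) = 3415.
Frame index = 3415 × 24 + 0 = 81960.

frame 81960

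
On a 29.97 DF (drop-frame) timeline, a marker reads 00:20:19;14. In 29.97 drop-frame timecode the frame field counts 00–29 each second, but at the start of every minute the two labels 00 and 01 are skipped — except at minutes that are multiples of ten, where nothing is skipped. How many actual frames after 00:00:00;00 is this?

36548

As if non-drop at 30 labels/s: (0 × 3600 + 20 × 60 + 19) × 30 + 14 = 36584.
Minute boundaries passed: 20; those not divisible by 10: 20 − 2 = 18; dropped labels = 2 × 18 = 36.
Actual frame index = 36584 − 36 = 36548.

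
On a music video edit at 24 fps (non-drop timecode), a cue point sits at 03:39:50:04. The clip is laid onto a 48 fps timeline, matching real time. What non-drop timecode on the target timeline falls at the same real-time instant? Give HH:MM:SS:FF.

Source frame index: (3×3600 + 39×60 + 50) × 24 + 4 = 316564.
Real time: 316564 / (24) = 79141/6 s.
Target frame: (79141/6) × (48) = 633128.
At 48 labels/s: frame 633128 → 03:39:50:08.

03:39:50:08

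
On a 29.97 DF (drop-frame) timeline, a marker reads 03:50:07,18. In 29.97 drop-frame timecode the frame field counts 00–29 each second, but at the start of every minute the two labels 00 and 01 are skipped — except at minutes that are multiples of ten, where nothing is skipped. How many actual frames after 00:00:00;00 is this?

As if non-drop at 30 labels/s: (3 × 3600 + 50 × 60 + 7) × 30 + 18 = 414228.
Minute boundaries passed: 230; those not divisible by 10: 230 − 23 = 207; dropped labels = 2 × 207 = 414.
Actual frame index = 414228 − 414 = 413814.

413814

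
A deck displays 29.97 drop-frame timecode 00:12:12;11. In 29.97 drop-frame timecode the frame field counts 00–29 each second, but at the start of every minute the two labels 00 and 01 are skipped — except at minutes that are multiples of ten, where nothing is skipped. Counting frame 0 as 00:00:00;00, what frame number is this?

Complete 10-minute blocks: 1, each 17982 frames → 17982.
Remaining 2 whole minutes in the current block: 1800 + 1 × 1798 = 3598 frames.
Within the current minute: 12 × 30 + 11 − 2 = 369 (labels ;00/;01 skipped at this minute). Total = 17982 + 3598 + 369 = 21949.

21949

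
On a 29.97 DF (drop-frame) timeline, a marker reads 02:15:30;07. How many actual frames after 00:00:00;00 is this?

As if non-drop at 30 labels/s: (2 × 3600 + 15 × 60 + 30) × 30 + 7 = 243907.
Minute boundaries passed: 135; those not divisible by 10: 135 − 13 = 122; dropped labels = 2 × 122 = 244.
Actual frame index = 243907 − 244 = 243663.

243663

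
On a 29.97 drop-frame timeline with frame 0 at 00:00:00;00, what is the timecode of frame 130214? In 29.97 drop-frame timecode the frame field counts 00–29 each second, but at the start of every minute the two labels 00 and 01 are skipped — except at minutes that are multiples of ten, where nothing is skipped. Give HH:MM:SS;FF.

01:12:24;24

Each 10-minute DF block holds 10 × 60 × 30 − 9 × 2 = 17982 frames. 130214 ÷ 17982 → 7 full blocks, remainder 4340.
Within the partial block the first minute is 1800 frames and each further minute 1798, so 2 further minute boundaries passed. Total skipped labels = 18 × 7 + 2 × 2 = 130.
Non-drop label index = 130214 + 130 = 130344; at 30 labels/s that is 01:12:24:24, i.e. DF 01:12:24;24.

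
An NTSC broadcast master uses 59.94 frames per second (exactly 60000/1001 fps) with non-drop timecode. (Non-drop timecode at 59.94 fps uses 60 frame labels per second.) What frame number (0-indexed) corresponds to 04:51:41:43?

1050103

Total seconds to the label: (4 × 3600 + 51 × 60 + 41) = 17501.
Frame index = 17501 × 60 + 43 = 1050103.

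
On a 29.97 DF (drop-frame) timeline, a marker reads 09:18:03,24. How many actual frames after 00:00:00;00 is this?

As if non-drop at 30 labels/s: (9 × 3600 + 18 × 60 + 3) × 30 + 24 = 1004514.
Minute boundaries passed: 558; those not divisible by 10: 558 − 55 = 503; dropped labels = 2 × 503 = 1006.
Actual frame index = 1004514 − 1006 = 1003508.

1003508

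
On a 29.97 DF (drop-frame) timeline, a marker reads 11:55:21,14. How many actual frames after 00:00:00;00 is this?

1286356

As if non-drop at 30 labels/s: (11 × 3600 + 55 × 60 + 21) × 30 + 14 = 1287644.
Minute boundaries passed: 715; those not divisible by 10: 715 − 71 = 644; dropped labels = 2 × 644 = 1288.
Actual frame index = 1287644 − 1288 = 1286356.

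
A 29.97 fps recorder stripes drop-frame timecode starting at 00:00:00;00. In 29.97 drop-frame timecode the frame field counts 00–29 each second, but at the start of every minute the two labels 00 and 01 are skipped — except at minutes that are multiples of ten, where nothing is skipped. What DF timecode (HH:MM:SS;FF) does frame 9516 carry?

Ten DF minutes hold 17982 frames, so frame 9516 lies in block 0 (frames 0–17981) with 9516 frames into that block.
The block's first minute is 1800 frames and the rest 1798 each; 9516 frames reaches minute 5, so 0 × 18 + 5 × 2 = 10 labels have been skipped so far.
Adding those back, label number 9516 + 10 = 9526 at 30 labels/s is 317 s + 16 f = 0 h 5 min 17 s frame 16, i.e. 00:05:17;16.

00:05:17;16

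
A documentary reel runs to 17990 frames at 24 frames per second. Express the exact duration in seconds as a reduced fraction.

8995/12 seconds

Running time = 17990 ÷ (24) = 17990 × 1/24 = 8995/12 s.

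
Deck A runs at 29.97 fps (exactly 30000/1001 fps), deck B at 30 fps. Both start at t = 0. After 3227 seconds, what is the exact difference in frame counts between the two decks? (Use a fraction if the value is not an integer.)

13830/143 frames

A emits 30000/1001 × 3227 = 13830000/143 frames; B emits 30 × 3227 = 96810.
Difference = 13830/143 frames (≈ 96.7133); B is ahead of A.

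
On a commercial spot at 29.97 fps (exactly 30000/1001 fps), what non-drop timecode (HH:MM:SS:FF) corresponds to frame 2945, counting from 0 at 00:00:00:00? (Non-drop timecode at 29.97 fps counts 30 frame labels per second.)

2945 ÷ 30 = 98 full seconds, remainder 5 frames.
98 s = 0 h 1 min 38 s.
Timecode: 00:01:38:05.

00:01:38:05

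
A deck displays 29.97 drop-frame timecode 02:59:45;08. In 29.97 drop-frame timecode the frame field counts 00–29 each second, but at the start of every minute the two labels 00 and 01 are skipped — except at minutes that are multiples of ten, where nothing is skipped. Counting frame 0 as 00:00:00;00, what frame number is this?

323234

As if non-drop at 30 labels/s: (2 × 3600 + 59 × 60 + 45) × 30 + 8 = 323558.
Minute boundaries passed: 179; those not divisible by 10: 179 − 17 = 162; dropped labels = 2 × 162 = 324.
Actual frame index = 323558 − 324 = 323234.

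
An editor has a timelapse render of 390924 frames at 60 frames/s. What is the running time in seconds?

Running time = 390924 / (60) = 6515.4 s.

6515.4 seconds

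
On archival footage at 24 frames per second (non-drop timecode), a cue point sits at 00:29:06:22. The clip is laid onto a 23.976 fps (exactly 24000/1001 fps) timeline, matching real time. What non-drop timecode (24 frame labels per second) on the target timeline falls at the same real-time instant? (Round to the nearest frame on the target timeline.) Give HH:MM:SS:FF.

Source frame index: (0×3600 + 29×60 + 6) × 24 + 22 = 41926.
Real time: 41926 / (24) = 20963/12 s.
Target frame: (20963/12) × (24000/1001) = 41926000/1001 ≈ 41884.116 → 41884.
At 24 labels/s: frame 41884 → 00:29:05:04.

00:29:05:04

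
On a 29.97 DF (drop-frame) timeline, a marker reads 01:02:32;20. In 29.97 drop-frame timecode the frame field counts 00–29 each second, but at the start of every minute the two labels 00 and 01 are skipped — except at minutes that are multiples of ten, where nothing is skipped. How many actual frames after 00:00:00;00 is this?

As if non-drop at 30 labels/s: (1 × 3600 + 2 × 60 + 32) × 30 + 20 = 112580.
Minute boundaries passed: 62; those not divisible by 10: 62 − 6 = 56; dropped labels = 2 × 56 = 112.
Actual frame index = 112580 − 112 = 112468.

112468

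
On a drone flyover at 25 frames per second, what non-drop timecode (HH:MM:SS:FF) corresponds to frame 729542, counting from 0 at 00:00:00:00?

729542 ÷ 25 = 29181 full seconds, remainder 17 frames.
29181 s = 8 h 6 min 21 s.
Timecode: 08:06:21:17.

08:06:21:17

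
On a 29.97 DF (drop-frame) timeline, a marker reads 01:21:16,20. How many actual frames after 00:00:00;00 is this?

146154

As if non-drop at 30 labels/s: (1 × 3600 + 21 × 60 + 16) × 30 + 20 = 146300.
Minute boundaries passed: 81; those not divisible by 10: 81 − 8 = 73; dropped labels = 2 × 73 = 146.
Actual frame index = 146300 − 146 = 146154.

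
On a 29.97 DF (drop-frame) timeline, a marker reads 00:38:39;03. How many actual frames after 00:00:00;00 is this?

69503

Complete 10-minute blocks: 3, each 17982 frames → 53946.
Remaining 8 whole minutes in the current block: 1800 + 7 × 1798 = 14386 frames.
Within the current minute: 39 × 30 + 3 − 2 = 1171 (labels ;00/;01 skipped at this minute). Total = 53946 + 14386 + 1171 = 69503.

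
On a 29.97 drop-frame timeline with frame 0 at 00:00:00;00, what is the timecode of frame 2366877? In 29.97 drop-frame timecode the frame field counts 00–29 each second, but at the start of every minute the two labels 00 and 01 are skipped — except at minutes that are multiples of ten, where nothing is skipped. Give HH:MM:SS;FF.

Each 10-minute DF block holds 10 × 60 × 30 − 9 × 2 = 17982 frames. 2366877 ÷ 17982 → 131 full blocks, remainder 11235.
Within the partial block the first minute is 1800 frames and each further minute 1798, so 6 further minute boundaries passed. Total skipped labels = 18 × 131 + 2 × 6 = 2370.
Non-drop label index = 2366877 + 2370 = 2369247; at 30 labels/s that is 21:56:14:27, i.e. DF 21:56:14;27.

21:56:14;27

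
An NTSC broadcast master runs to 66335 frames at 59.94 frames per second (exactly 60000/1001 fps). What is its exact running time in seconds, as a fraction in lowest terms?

13280267/12000 seconds

Running time = 66335 ÷ (60000/1001) = 66335 × 1001/60000 = 13280267/12000 s.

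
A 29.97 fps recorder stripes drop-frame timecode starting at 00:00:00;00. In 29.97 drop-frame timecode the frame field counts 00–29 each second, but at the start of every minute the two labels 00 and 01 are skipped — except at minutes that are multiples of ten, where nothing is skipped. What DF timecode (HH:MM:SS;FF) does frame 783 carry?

Each 10-minute DF block holds 10 × 60 × 30 − 9 × 2 = 17982 frames. 783 ÷ 17982 → 0 full blocks, remainder 783.
Within the partial block the first minute is 1800 frames and each further minute 1798, so 0 further minute boundaries passed. Total skipped labels = 18 × 0 + 2 × 0 = 0.
Non-drop label index = 783 + 0 = 783; at 30 labels/s that is 00:00:26:03, i.e. DF 00:00:26;03.

00:00:26;03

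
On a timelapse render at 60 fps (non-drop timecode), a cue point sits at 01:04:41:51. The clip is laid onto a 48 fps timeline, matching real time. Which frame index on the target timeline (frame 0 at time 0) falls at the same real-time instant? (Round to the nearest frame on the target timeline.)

frame 186329

Source frame index: (1×3600 + 4×60 + 41) × 60 + 51 = 232911.
Real time: 232911 / (60) = 77637/20 s.
Target frame: (77637/20) × (48) = 931644/5 ≈ 186328.800 → 186329.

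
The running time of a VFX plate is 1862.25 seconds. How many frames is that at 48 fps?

89388 frames

Frames = 1862.25 × 48 = 89388.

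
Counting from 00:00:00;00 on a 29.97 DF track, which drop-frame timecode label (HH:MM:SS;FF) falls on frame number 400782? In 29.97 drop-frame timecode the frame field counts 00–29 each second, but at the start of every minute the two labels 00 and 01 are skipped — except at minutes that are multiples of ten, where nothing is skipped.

Each 10-minute DF block holds 10 × 60 × 30 − 9 × 2 = 17982 frames. 400782 ÷ 17982 → 22 full blocks, remainder 5178.
Within the partial block the first minute is 1800 frames and each further minute 1798, so 2 further minute boundaries passed. Total skipped labels = 18 × 22 + 2 × 2 = 400.
Non-drop label index = 400782 + 400 = 401182; at 30 labels/s that is 03:42:52:22, i.e. DF 03:42:52;22.

03:42:52;22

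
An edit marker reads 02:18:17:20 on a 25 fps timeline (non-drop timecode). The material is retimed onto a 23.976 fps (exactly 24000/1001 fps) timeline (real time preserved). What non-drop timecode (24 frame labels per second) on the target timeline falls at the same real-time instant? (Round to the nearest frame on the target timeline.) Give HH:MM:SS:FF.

Source frame index: (2×3600 + 18×60 + 17) × 25 + 20 = 207445.
Real time: 207445 / (25) = 41489/5 s.
Target frame: (41489/5) × (24000/1001) = 28449600/143 ≈ 198948.252 → 198948.
At 24 labels/s: frame 198948 → 02:18:09:12.

02:18:09:12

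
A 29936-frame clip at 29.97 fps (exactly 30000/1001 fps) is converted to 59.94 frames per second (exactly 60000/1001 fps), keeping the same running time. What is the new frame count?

59872 frames

Frames at target rate = 29936 × (60000/1001) / (30000/1001) = 59872.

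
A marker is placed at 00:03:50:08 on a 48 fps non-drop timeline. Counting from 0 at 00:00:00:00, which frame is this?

Total seconds to the label: (0 × 3600 + 3 × 60 + 50) = 230.
Frame index = 230 × 48 + 8 = 11048.

frame 11048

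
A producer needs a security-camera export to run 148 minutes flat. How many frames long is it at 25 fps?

222000 frames

148 min = 8880 s.
Frames = 8880 × 25 = 222000.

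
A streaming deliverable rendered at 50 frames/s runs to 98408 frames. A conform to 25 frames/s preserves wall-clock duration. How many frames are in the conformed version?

Target frames = source frames × (target rate / source rate) = 98408 × (25)/(50) = 98408 × 1/2 = 49204.

49204 frames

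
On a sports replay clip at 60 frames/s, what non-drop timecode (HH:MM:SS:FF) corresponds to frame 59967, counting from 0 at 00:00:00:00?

59967 ÷ 60 = 999 full seconds, remainder 27 frames.
999 s = 0 h 16 min 39 s.
Timecode: 00:16:39:27.

00:16:39:27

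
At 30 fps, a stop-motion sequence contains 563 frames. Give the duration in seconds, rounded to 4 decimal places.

18.7667 seconds

Running time = 563 × 1/30 = 563/30 s ≈ 18.7667 s.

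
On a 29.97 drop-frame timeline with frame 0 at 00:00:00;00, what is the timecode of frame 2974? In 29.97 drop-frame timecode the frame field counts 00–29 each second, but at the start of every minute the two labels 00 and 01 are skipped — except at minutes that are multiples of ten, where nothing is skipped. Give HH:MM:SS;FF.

Each 10-minute DF block holds 10 × 60 × 30 − 9 × 2 = 17982 frames. 2974 ÷ 17982 → 0 full blocks, remainder 2974.
Within the partial block the first minute is 1800 frames and each further minute 1798, so 1 further minute boundary passed. Total skipped labels = 18 × 0 + 2 × 1 = 2.
Non-drop label index = 2974 + 2 = 2976; at 30 labels/s that is 00:01:39:06, i.e. DF 00:01:39;06.

00:01:39;06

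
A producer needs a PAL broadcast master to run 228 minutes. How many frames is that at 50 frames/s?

228 min = 13680 s.
Frames = 13680 × 50 = 684000.

684000 frames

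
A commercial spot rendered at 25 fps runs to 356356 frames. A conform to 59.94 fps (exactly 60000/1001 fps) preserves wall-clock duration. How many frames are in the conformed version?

854400 frames

Target frames = source frames × (target rate / source rate) = 356356 × (60000/1001)/(25) = 356356 × 2400/1001 = 854400.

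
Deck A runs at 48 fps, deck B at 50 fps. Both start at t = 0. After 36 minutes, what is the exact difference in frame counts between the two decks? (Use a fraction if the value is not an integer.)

36 min = 2160 s.
A emits 48 × 2160 = 103680 frames; B emits 50 × 2160 = 108000.
Difference = 4320 frames; B is ahead of A.

4320 frames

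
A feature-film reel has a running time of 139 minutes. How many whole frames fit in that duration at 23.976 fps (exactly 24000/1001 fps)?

139 min = 8340 s.
Frames = 8340 × 24000/1001 = 200160000/1001 ≈ 199960.0400.
Complete frames: 199960.

199960 frames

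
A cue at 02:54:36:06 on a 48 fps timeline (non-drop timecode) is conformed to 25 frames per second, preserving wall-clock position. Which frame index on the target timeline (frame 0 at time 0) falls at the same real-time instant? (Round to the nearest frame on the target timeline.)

Source frame index: (2×3600 + 54×60 + 36) × 48 + 6 = 502854.
Real time: 502854 / (48) = 83809/8 s.
Target frame: (83809/8) × (25) = 2095225/8 ≈ 261903.125 → 261903.

frame 261903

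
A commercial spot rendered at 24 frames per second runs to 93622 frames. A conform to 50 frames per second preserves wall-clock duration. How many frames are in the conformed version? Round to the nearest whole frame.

Frames at target rate = 93622 × (50) / (24) = 1170275/6 ≈ 195045.833.
Nearest whole frame: 195046.

195046 frames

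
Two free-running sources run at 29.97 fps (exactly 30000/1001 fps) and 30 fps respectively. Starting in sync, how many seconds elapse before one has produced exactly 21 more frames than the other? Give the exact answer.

The gap grows by |30 − 30000/1001| = 30/1001 frames per second.
Time for a 21-frame gap: 21 ÷ (30/1001) = 700.7 s.

700.7 seconds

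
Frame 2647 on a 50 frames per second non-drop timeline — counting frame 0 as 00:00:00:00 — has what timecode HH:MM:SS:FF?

2647 ÷ 50 = 52 full seconds, remainder 47 frames.
52 s = 0 h 0 min 52 s.
Timecode: 00:00:52:47.

00:00:52:47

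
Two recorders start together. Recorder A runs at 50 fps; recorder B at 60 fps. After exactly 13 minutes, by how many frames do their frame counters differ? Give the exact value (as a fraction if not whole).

7800 frames

13 min = 780 s.
A emits 50 × 780 = 39000 frames; B emits 60 × 780 = 46800.
Difference = 7800 frames; B is ahead of A.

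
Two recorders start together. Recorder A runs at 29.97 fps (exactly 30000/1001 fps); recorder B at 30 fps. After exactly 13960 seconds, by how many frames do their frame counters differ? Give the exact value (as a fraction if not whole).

A emits 30000/1001 × 13960 = 418800000/1001 frames; B emits 30 × 13960 = 418800.
Difference = 418800/1001 frames (≈ 418.3816); B is ahead of A.

418800/1001 frames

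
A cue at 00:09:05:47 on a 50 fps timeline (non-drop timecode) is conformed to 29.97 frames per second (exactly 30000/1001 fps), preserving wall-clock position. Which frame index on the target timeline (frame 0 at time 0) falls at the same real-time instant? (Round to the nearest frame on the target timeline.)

Source frame index: (0×3600 + 9×60 + 5) × 50 + 47 = 27297.
Real time: 27297 / (50) = 27297/50 s.
Target frame: (27297/50) × (30000/1001) = 16378200/1001 ≈ 16361.838 → 16362.

frame 16362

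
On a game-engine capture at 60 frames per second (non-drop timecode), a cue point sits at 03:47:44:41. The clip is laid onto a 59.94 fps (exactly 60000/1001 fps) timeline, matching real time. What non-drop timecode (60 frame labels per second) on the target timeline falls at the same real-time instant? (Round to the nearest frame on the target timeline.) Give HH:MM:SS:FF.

Source frame index: (3×3600 + 47×60 + 44) × 60 + 41 = 819881.
Real time: 819881 / (60) = 819881/60 s.
Target frame: (819881/60) × (60000/1001) = 819881000/1001 ≈ 819061.938 → 819062.
At 60 labels/s: frame 819062 → 03:47:31:02.

03:47:31:02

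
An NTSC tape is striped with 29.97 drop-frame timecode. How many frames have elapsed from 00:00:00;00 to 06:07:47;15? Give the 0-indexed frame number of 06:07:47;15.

As if non-drop at 30 labels/s: (6 × 3600 + 7 × 60 + 47) × 30 + 15 = 662025.
Minute boundaries passed: 367; those not divisible by 10: 367 − 36 = 331; dropped labels = 2 × 331 = 662.
Actual frame index = 662025 − 662 = 661363.

661363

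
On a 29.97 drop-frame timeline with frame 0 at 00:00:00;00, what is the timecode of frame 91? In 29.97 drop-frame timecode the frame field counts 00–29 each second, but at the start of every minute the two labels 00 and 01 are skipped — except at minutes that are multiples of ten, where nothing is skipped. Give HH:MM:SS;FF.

Each 10-minute DF block holds 10 × 60 × 30 − 9 × 2 = 17982 frames. 91 ÷ 17982 → 0 full blocks, remainder 91.
Within the partial block the first minute is 1800 frames and each further minute 1798, so 0 further minute boundaries passed. Total skipped labels = 18 × 0 + 2 × 0 = 0.
Non-drop label index = 91 + 0 = 91; at 30 labels/s that is 00:00:03:01, i.e. DF 00:00:03;01.

00:00:03;01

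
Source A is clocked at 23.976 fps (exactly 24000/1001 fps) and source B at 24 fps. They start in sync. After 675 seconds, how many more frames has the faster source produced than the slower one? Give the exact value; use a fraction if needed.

A emits 24000/1001 × 675 = 16200000/1001 frames; B emits 24 × 675 = 16200.
Difference = 16200/1001 frames (≈ 16.1838); B is ahead of A.

16200/1001 frames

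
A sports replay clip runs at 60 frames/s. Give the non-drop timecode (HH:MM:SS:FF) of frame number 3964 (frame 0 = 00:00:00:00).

3964 ÷ 60 = 66 full seconds, remainder 4 frames.
66 s = 0 h 1 min 6 s.
Timecode: 00:01:06:04.

00:01:06:04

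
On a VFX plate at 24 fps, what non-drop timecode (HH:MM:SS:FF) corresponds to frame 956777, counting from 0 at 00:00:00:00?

956777 ÷ 24 = 39865 full seconds, remainder 17 frames.
39865 s = 11 h 4 min 25 s.
Timecode: 11:04:25:17.

11:04:25:17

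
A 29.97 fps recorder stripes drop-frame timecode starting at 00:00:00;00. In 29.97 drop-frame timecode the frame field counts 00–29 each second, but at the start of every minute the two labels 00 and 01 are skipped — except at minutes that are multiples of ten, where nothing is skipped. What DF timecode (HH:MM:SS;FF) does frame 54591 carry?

00:30:21;15

Each 10-minute DF block holds 10 × 60 × 30 − 9 × 2 = 17982 frames. 54591 ÷ 17982 → 3 full blocks, remainder 645.
Within the partial block the first minute is 1800 frames and each further minute 1798, so 0 further minute boundaries passed. Total skipped labels = 18 × 3 + 2 × 0 = 54.
Non-drop label index = 54591 + 54 = 54645; at 30 labels/s that is 00:30:21:15, i.e. DF 00:30:21;15.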